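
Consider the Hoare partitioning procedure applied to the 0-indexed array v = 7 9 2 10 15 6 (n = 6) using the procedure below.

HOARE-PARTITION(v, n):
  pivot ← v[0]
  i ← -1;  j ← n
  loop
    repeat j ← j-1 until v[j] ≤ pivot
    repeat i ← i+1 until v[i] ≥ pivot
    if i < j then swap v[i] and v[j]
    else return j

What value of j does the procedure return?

1

pivot = v[0] = 7; i = -1, j = 6
j→5 (v[5]=6≤7), i→0 (v[0]=7≥7); i<j, swap → 6 9 2 10 15 7
j→2 (v[2]=2≤7), i→1 (v[1]=9≥7); i<j, swap → 6 2 9 10 15 7
j→1, i→2; i≥j, return j=1. v = 6 2 9 10 15 7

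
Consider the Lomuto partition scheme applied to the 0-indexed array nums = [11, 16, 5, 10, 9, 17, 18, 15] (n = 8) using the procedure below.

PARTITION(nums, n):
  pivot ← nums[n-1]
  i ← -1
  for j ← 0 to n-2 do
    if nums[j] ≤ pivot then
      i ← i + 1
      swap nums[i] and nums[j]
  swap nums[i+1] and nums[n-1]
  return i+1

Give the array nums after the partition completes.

[11, 5, 10, 9, 15, 17, 18, 16]

pivot = nums[7] = 15; i = -1
j=0: nums[0]=11 ≤ 15 → i=0, swap nums[0],nums[0] (no change) → [11, 16, 5, 10, 9, 17, 18, 15]
j=1: nums[1]=16 > 15 → no swap
j=2: nums[2]=5 ≤ 15 → i=1, swap nums[1],nums[2] → [11, 5, 16, 10, 9, 17, 18, 15]
j=3: nums[3]=10 ≤ 15 → i=2, swap nums[2],nums[3] → [11, 5, 10, 16, 9, 17, 18, 15]
j=4: nums[4]=9 ≤ 15 → i=3, swap nums[3],nums[4] → [11, 5, 10, 9, 16, 17, 18, 15]
j=5: nums[5]=17 > 15 → no swap
j=6: nums[6]=18 > 15 → no swap
final swap nums[4],nums[7] → [11, 5, 10, 9, 15, 17, 18, 16]; return 4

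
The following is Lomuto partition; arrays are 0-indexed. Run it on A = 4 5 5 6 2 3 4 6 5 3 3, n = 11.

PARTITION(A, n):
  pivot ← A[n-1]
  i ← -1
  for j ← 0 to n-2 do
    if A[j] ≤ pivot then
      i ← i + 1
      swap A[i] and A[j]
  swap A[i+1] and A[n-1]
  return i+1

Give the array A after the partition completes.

pivot = A[10] = 3; i = -1
j=0: A[0]=4 > 3 → no swap
j=1: A[1]=5 > 3 → no swap
j=2: A[2]=5 > 3 → no swap
j=3: A[3]=6 > 3 → no swap
j=4: A[4]=2 ≤ 3 → i=0, swap A[0],A[4] → 2 5 5 6 4 3 4 6 5 3 3
j=5: A[5]=3 ≤ 3 → i=1, swap A[1],A[5] → 2 3 5 6 4 5 4 6 5 3 3
j=6: A[6]=4 > 3 → no swap
j=7: A[7]=6 > 3 → no swap
j=8: A[8]=5 > 3 → no swap
j=9: A[9]=3 ≤ 3 → i=2, swap A[2],A[9] → 2 3 3 6 4 5 4 6 5 5 3
final swap A[3],A[10] → 2 3 3 3 4 5 4 6 5 5 6; return 3

2 3 3 3 4 5 4 6 5 5 6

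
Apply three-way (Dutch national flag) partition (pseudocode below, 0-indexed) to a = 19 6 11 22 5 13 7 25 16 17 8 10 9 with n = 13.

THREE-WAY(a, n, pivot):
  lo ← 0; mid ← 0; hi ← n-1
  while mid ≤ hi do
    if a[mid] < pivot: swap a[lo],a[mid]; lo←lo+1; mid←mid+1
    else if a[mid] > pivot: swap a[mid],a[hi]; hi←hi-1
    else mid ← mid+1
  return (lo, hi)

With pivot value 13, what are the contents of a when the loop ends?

pivot = 13; lo=0, mid=0, hi=12
a[mid]=19>13: swap a[0],a[12]; hi=11 → 9 6 11 22 5 13 7 25 16 17 8 10 19
a[mid]=9<13: swap a[0],a[0]; lo=1,mid=1 → 9 6 11 22 5 13 7 25 16 17 8 10 19
a[mid]=6<13: swap a[1],a[1]; lo=2,mid=2 → 9 6 11 22 5 13 7 25 16 17 8 10 19
a[mid]=11<13: swap a[2],a[2]; lo=3,mid=3 → 9 6 11 22 5 13 7 25 16 17 8 10 19
a[mid]=22>13: swap a[3],a[11]; hi=10 → 9 6 11 10 5 13 7 25 16 17 8 22 19
a[mid]=10<13: swap a[3],a[3]; lo=4,mid=4 → 9 6 11 10 5 13 7 25 16 17 8 22 19
a[mid]=5<13: swap a[4],a[4]; lo=5,mid=5 → 9 6 11 10 5 13 7 25 16 17 8 22 19
a[mid]=13=13: mid=6
a[mid]=7<13: swap a[5],a[6]; lo=6,mid=7 → 9 6 11 10 5 7 13 25 16 17 8 22 19
a[mid]=25>13: swap a[7],a[10]; hi=9 → 9 6 11 10 5 7 13 8 16 17 25 22 19
a[mid]=8<13: swap a[6],a[7]; lo=7,mid=8 → 9 6 11 10 5 7 8 13 16 17 25 22 19
a[mid]=16>13: swap a[8],a[9]; hi=8 → 9 6 11 10 5 7 8 13 17 16 25 22 19
a[mid]=17>13: swap a[8],a[8]; hi=7 → 9 6 11 10 5 7 8 13 17 16 25 22 19
end: lo=7, hi=7; a = 9 6 11 10 5 7 8 13 17 16 25 22 19

9 6 11 10 5 7 8 13 17 16 25 22 19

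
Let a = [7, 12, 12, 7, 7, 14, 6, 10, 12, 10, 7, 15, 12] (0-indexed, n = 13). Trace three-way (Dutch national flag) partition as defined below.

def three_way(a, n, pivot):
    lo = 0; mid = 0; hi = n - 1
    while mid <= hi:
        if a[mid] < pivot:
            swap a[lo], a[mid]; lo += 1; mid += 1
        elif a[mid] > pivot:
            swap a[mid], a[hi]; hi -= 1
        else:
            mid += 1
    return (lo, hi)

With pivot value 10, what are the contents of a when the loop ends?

pivot = 10; lo=0, mid=0, hi=12
a[mid]=7<10: swap a[0],a[0]; lo=1,mid=1 → [7, 12, 12, 7, 7, 14, 6, 10, 12, 10, 7, 15, 12]
a[mid]=12>10: swap a[1],a[12]; hi=11 → [7, 12, 12, 7, 7, 14, 6, 10, 12, 10, 7, 15, 12]
a[mid]=12>10: swap a[1],a[11]; hi=10 → [7, 15, 12, 7, 7, 14, 6, 10, 12, 10, 7, 12, 12]
a[mid]=15>10: swap a[1],a[10]; hi=9 → [7, 7, 12, 7, 7, 14, 6, 10, 12, 10, 15, 12, 12]
a[mid]=7<10: swap a[1],a[1]; lo=2,mid=2 → [7, 7, 12, 7, 7, 14, 6, 10, 12, 10, 15, 12, 12]
a[mid]=12>10: swap a[2],a[9]; hi=8 → [7, 7, 10, 7, 7, 14, 6, 10, 12, 12, 15, 12, 12]
a[mid]=10=10: mid=3
a[mid]=7<10: swap a[2],a[3]; lo=3,mid=4 → [7, 7, 7, 10, 7, 14, 6, 10, 12, 12, 15, 12, 12]
a[mid]=7<10: swap a[3],a[4]; lo=4,mid=5 → [7, 7, 7, 7, 10, 14, 6, 10, 12, 12, 15, 12, 12]
a[mid]=14>10: swap a[5],a[8]; hi=7 → [7, 7, 7, 7, 10, 12, 6, 10, 14, 12, 15, 12, 12]
a[mid]=12>10: swap a[5],a[7]; hi=6 → [7, 7, 7, 7, 10, 10, 6, 12, 14, 12, 15, 12, 12]
a[mid]=10=10: mid=6
a[mid]=6<10: swap a[4],a[6]; lo=5,mid=7 → [7, 7, 7, 7, 6, 10, 10, 12, 14, 12, 15, 12, 12]
end: lo=5, hi=6; a = [7, 7, 7, 7, 6, 10, 10, 12, 14, 12, 15, 12, 12]

[7, 7, 7, 7, 6, 10, 10, 12, 14, 12, 15, 12, 12]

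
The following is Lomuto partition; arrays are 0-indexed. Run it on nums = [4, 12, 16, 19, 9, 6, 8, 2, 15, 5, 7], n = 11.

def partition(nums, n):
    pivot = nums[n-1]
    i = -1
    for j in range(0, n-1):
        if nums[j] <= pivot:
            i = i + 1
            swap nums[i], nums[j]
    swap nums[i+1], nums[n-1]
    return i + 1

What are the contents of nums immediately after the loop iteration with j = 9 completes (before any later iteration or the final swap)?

[4, 6, 2, 5, 9, 12, 8, 16, 15, 19, 7]

pivot = nums[10] = 7; i = -1
j=0: nums[0]=4 ≤ 7 → i=0, swap nums[0],nums[0] (no change) → [4, 12, 16, 19, 9, 6, 8, 2, 15, 5, 7]
j=1: nums[1]=12 > 7 → no swap
j=2: nums[2]=16 > 7 → no swap
j=3: nums[3]=19 > 7 → no swap
j=4: nums[4]=9 > 7 → no swap
j=5: nums[5]=6 ≤ 7 → i=1, swap nums[1],nums[5] → [4, 6, 16, 19, 9, 12, 8, 2, 15, 5, 7]
j=6: nums[6]=8 > 7 → no swap
j=7: nums[7]=2 ≤ 7 → i=2, swap nums[2],nums[7] → [4, 6, 2, 19, 9, 12, 8, 16, 15, 5, 7]
j=8: nums[8]=15 > 7 → no swap
j=9: nums[9]=5 ≤ 7 → i=3, swap nums[3],nums[9] → [4, 6, 2, 5, 9, 12, 8, 16, 15, 19, 7]
(after j=9) nums = [4, 6, 2, 5, 9, 12, 8, 16, 15, 19, 7]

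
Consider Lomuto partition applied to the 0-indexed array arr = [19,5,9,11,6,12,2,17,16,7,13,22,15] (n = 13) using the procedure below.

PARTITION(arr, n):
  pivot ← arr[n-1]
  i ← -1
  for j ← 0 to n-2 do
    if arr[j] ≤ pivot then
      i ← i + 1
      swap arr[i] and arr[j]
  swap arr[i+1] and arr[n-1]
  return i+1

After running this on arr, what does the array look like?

[5,9,11,6,12,2,7,13,15,19,17,22,16]

pivot = arr[12] = 15; i = -1
j=0: arr[0]=19 > 15 → no swap
j=1: arr[1]=5 ≤ 15 → i=0, swap arr[0],arr[1] → [5,19,9,11,6,12,2,17,16,7,13,22,15]
j=2: arr[2]=9 ≤ 15 → i=1, swap arr[1],arr[2] → [5,9,19,11,6,12,2,17,16,7,13,22,15]
j=3: arr[3]=11 ≤ 15 → i=2, swap arr[2],arr[3] → [5,9,11,19,6,12,2,17,16,7,13,22,15]
j=4: arr[4]=6 ≤ 15 → i=3, swap arr[3],arr[4] → [5,9,11,6,19,12,2,17,16,7,13,22,15]
j=5: arr[5]=12 ≤ 15 → i=4, swap arr[4],arr[5] → [5,9,11,6,12,19,2,17,16,7,13,22,15]
j=6: arr[6]=2 ≤ 15 → i=5, swap arr[5],arr[6] → [5,9,11,6,12,2,19,17,16,7,13,22,15]
j=7: arr[7]=17 > 15 → no swap
j=8: arr[8]=16 > 15 → no swap
j=9: arr[9]=7 ≤ 15 → i=6, swap arr[6],arr[9] → [5,9,11,6,12,2,7,17,16,19,13,22,15]
j=10: arr[10]=13 ≤ 15 → i=7, swap arr[7],arr[10] → [5,9,11,6,12,2,7,13,16,19,17,22,15]
j=11: arr[11]=22 > 15 → no swap
final swap arr[8],arr[12] → [5,9,11,6,12,2,7,13,15,19,17,22,16]; return 8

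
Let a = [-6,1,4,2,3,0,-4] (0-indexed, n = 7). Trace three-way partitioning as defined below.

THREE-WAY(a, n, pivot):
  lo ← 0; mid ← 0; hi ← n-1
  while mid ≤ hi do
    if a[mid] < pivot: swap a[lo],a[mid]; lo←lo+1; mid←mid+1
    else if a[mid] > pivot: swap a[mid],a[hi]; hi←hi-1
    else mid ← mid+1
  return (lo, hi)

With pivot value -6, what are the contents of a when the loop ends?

lo=0 mid=0 hi=6
-6=-6: mid=1
1>-6: swap(1,6), hi=5 ⇒ [-6,-4,4,2,3,0,1]
-4>-6: swap(1,5), hi=4 ⇒ [-6,0,4,2,3,-4,1]
0>-6: swap(1,4), hi=3 ⇒ [-6,3,4,2,0,-4,1]
3>-6: swap(1,3), hi=2 ⇒ [-6,2,4,3,0,-4,1]
2>-6: swap(1,2), hi=1 ⇒ [-6,4,2,3,0,-4,1]
4>-6: swap(1,1), hi=0 ⇒ [-6,4,2,3,0,-4,1]
done. lo=0 hi=0; a=[-6,4,2,3,0,-4,1]

[-6,4,2,3,0,-4,1]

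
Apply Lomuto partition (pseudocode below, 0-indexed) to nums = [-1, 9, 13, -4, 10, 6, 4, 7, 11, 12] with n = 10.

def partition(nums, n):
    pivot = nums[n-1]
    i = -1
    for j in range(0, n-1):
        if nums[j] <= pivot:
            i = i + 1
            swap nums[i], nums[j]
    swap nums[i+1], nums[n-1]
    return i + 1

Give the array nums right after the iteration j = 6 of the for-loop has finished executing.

[-1, 9, -4, 10, 6, 4, 13, 7, 11, 12]

pivot=12, i=-1
j=0: -1≤12, i=0, swap(0,0) ⇒ [-1, 9, 13, -4, 10, 6, 4, 7, 11, 12]
j=1: 9≤12, i=1, swap(1,1) ⇒ [-1, 9, 13, -4, 10, 6, 4, 7, 11, 12]
j=2: 13>12, skip
j=3: -4≤12, i=2, swap(2,3) ⇒ [-1, 9, -4, 13, 10, 6, 4, 7, 11, 12]
j=4: 10≤12, i=3, swap(3,4) ⇒ [-1, 9, -4, 10, 13, 6, 4, 7, 11, 12]
j=5: 6≤12, i=4, swap(4,5) ⇒ [-1, 9, -4, 10, 6, 13, 4, 7, 11, 12]
j=6: 4≤12, i=5, swap(5,6) ⇒ [-1, 9, -4, 10, 6, 4, 13, 7, 11, 12]
(after j=6) nums = [-1, 9, -4, 10, 6, 4, 13, 7, 11, 12]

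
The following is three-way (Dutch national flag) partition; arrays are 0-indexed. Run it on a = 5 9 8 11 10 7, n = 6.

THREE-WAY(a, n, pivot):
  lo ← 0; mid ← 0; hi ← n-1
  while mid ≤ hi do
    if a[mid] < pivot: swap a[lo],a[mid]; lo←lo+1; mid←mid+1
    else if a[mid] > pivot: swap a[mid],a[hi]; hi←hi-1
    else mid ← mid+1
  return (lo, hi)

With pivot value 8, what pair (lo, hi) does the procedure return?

(2, 2)

pivot = 8; lo=0, mid=0, hi=5
a[mid]=5<8: swap a[0],a[0]; lo=1,mid=1 → 5 9 8 11 10 7
a[mid]=9>8: swap a[1],a[5]; hi=4 → 5 7 8 11 10 9
a[mid]=7<8: swap a[1],a[1]; lo=2,mid=2 → 5 7 8 11 10 9
a[mid]=8=8: mid=3
a[mid]=11>8: swap a[3],a[4]; hi=3 → 5 7 8 10 11 9
a[mid]=10>8: swap a[3],a[3]; hi=2 → 5 7 8 10 11 9
end: lo=2, hi=2; a = 5 7 8 10 11 9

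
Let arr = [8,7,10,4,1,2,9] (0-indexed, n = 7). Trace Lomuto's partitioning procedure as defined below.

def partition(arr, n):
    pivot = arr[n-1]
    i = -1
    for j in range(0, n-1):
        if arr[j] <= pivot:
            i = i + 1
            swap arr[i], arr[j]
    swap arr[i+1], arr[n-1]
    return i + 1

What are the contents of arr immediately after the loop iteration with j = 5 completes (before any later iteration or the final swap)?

[8,7,4,1,2,10,9]

pivot=9, i=-1
j=0: 8≤9, i=0, swap(0,0) ⇒ [8,7,10,4,1,2,9]
j=1: 7≤9, i=1, swap(1,1) ⇒ [8,7,10,4,1,2,9]
j=2: 10>9, skip
j=3: 4≤9, i=2, swap(2,3) ⇒ [8,7,4,10,1,2,9]
j=4: 1≤9, i=3, swap(3,4) ⇒ [8,7,4,1,10,2,9]
j=5: 2≤9, i=4, swap(4,5) ⇒ [8,7,4,1,2,10,9]
(after j=5) arr = [8,7,4,1,2,10,9]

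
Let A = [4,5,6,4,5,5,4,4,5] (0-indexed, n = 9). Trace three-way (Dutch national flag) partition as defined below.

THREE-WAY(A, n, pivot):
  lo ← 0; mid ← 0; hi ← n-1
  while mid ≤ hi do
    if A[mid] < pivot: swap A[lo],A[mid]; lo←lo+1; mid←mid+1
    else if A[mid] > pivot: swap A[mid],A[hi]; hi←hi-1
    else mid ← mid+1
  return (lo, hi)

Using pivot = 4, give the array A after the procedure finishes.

lo=0 mid=0 hi=8
4=4: mid=1
5>4: swap(1,8), hi=7 ⇒ [4,5,6,4,5,5,4,4,5]
5>4: swap(1,7), hi=6 ⇒ [4,4,6,4,5,5,4,5,5]
4=4: mid=2
6>4: swap(2,6), hi=5 ⇒ [4,4,4,4,5,5,6,5,5]
4=4: mid=3
4=4: mid=4
5>4: swap(4,5), hi=4 ⇒ [4,4,4,4,5,5,6,5,5]
5>4: swap(4,4), hi=3 ⇒ [4,4,4,4,5,5,6,5,5]
done. lo=0 hi=3; A=[4,4,4,4,5,5,6,5,5]

[4,4,4,4,5,5,6,5,5]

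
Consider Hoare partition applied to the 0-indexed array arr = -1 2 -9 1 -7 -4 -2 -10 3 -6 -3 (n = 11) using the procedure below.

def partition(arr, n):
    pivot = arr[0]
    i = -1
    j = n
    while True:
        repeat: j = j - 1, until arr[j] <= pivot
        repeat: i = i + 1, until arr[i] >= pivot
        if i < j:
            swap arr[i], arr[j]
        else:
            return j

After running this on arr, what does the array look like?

-3 -6 -9 -10 -7 -4 -2 1 3 2 -1

pivot = arr[0] = -1; i = -1, j = 11
j→10 (arr[10]=-3≤-1), i→0 (arr[0]=-1≥-1); i<j, swap → -3 2 -9 1 -7 -4 -2 -10 3 -6 -1
j→9 (arr[9]=-6≤-1), i→1 (arr[1]=2≥-1); i<j, swap → -3 -6 -9 1 -7 -4 -2 -10 3 2 -1
j→7 (arr[7]=-10≤-1), i→3 (arr[3]=1≥-1); i<j, swap → -3 -6 -9 -10 -7 -4 -2 1 3 2 -1
j→6, i→7; i≥j, return j=6. arr = -3 -6 -9 -10 -7 -4 -2 1 3 2 -1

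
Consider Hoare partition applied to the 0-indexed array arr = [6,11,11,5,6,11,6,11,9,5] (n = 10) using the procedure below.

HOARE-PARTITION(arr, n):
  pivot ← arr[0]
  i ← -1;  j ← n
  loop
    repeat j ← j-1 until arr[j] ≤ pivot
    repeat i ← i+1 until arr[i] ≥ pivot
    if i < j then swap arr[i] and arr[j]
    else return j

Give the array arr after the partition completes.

[5,6,6,5,11,11,11,11,9,6]

pivot=6
j stops at 9 (5), i stops at 0 (6); swap ⇒ [5,11,11,5,6,11,6,11,9,6]
j stops at 6 (6), i stops at 1 (11); swap ⇒ [5,6,11,5,6,11,11,11,9,6]
j stops at 4 (6), i stops at 2 (11); swap ⇒ [5,6,6,5,11,11,11,11,9,6]
j stops at 3, i stops at 4; i≥j ⇒ return 3. arr=[5,6,6,5,11,11,11,11,9,6]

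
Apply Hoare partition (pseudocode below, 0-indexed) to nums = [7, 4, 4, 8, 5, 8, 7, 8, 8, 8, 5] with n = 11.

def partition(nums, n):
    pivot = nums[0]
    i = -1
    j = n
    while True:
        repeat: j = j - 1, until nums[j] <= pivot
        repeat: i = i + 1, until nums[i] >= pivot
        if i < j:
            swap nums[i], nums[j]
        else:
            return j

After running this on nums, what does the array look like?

[5, 4, 4, 7, 5, 8, 8, 8, 8, 8, 7]

pivot = nums[0] = 7; i = -1, j = 11
j→10 (nums[10]=5≤7), i→0 (nums[0]=7≥7); i<j, swap → [5, 4, 4, 8, 5, 8, 7, 8, 8, 8, 7]
j→6 (nums[6]=7≤7), i→3 (nums[3]=8≥7); i<j, swap → [5, 4, 4, 7, 5, 8, 8, 8, 8, 8, 7]
j→4, i→5; i≥j, return j=4. nums = [5, 4, 4, 7, 5, 8, 8, 8, 8, 8, 7]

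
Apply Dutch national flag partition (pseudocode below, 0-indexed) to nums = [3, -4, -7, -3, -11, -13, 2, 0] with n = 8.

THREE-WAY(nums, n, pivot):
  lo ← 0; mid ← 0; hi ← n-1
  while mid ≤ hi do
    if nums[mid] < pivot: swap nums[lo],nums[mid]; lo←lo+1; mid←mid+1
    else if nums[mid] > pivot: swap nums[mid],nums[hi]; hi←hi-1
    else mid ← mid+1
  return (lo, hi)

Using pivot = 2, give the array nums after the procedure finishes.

lo=0 mid=0 hi=7
3>2: swap(0,7), hi=6 ⇒ [0, -4, -7, -3, -11, -13, 2, 3]
0<2: swap(0,0), lo=1 mid=1 ⇒ [0, -4, -7, -3, -11, -13, 2, 3]
-4<2: swap(1,1), lo=2 mid=2 ⇒ [0, -4, -7, -3, -11, -13, 2, 3]
-7<2: swap(2,2), lo=3 mid=3 ⇒ [0, -4, -7, -3, -11, -13, 2, 3]
-3<2: swap(3,3), lo=4 mid=4 ⇒ [0, -4, -7, -3, -11, -13, 2, 3]
-11<2: swap(4,4), lo=5 mid=5 ⇒ [0, -4, -7, -3, -11, -13, 2, 3]
-13<2: swap(5,5), lo=6 mid=6 ⇒ [0, -4, -7, -3, -11, -13, 2, 3]
2=2: mid=7
done. lo=6 hi=6; nums=[0, -4, -7, -3, -11, -13, 2, 3]

[0, -4, -7, -3, -11, -13, 2, 3]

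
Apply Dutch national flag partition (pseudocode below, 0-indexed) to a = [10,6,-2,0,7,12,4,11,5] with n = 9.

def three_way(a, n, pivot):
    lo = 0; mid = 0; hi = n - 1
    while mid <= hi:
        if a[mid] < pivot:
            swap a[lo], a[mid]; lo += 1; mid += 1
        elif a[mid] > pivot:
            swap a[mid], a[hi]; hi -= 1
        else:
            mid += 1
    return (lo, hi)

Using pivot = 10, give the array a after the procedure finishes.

[6,-2,0,7,5,4,10,11,12]

lo=0 mid=0 hi=8
10=10: mid=1
6<10: swap(0,1), lo=1 mid=2 ⇒ [6,10,-2,0,7,12,4,11,5]
-2<10: swap(1,2), lo=2 mid=3 ⇒ [6,-2,10,0,7,12,4,11,5]
0<10: swap(2,3), lo=3 mid=4 ⇒ [6,-2,0,10,7,12,4,11,5]
7<10: swap(3,4), lo=4 mid=5 ⇒ [6,-2,0,7,10,12,4,11,5]
12>10: swap(5,8), hi=7 ⇒ [6,-2,0,7,10,5,4,11,12]
5<10: swap(4,5), lo=5 mid=6 ⇒ [6,-2,0,7,5,10,4,11,12]
4<10: swap(5,6), lo=6 mid=7 ⇒ [6,-2,0,7,5,4,10,11,12]
11>10: swap(7,7), hi=6 ⇒ [6,-2,0,7,5,4,10,11,12]
done. lo=6 hi=6; a=[6,-2,0,7,5,4,10,11,12]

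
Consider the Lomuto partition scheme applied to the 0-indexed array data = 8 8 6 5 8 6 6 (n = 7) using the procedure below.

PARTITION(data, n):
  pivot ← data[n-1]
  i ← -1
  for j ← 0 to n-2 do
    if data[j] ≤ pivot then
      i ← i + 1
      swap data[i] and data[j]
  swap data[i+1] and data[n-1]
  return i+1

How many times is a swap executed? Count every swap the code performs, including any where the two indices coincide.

4

pivot = data[6] = 6; i = -1
j=0: data[0]=8 > 6 → no swap
j=1: data[1]=8 > 6 → no swap
j=2: data[2]=6 ≤ 6 → i=0, swap data[0],data[2] → 6 8 8 5 8 6 6
j=3: data[3]=5 ≤ 6 → i=1, swap data[1],data[3] → 6 5 8 8 8 6 6
j=4: data[4]=8 > 6 → no swap
j=5: data[5]=6 ≤ 6 → i=2, swap data[2],data[5] → 6 5 6 8 8 8 6
final swap data[3],data[6] → 6 5 6 6 8 8 8; return 3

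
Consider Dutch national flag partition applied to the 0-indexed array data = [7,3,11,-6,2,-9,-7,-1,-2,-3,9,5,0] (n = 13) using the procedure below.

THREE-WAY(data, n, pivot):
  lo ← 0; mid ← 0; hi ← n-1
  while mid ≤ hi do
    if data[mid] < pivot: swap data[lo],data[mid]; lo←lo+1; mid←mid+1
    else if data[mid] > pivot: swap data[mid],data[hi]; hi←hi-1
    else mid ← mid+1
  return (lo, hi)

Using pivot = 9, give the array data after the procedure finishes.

pivot = 9; lo=0, mid=0, hi=12
data[mid]=7<9: swap data[0],data[0]; lo=1,mid=1 → [7,3,11,-6,2,-9,-7,-1,-2,-3,9,5,0]
data[mid]=3<9: swap data[1],data[1]; lo=2,mid=2 → [7,3,11,-6,2,-9,-7,-1,-2,-3,9,5,0]
data[mid]=11>9: swap data[2],data[12]; hi=11 → [7,3,0,-6,2,-9,-7,-1,-2,-3,9,5,11]
data[mid]=0<9: swap data[2],data[2]; lo=3,mid=3 → [7,3,0,-6,2,-9,-7,-1,-2,-3,9,5,11]
data[mid]=-6<9: swap data[3],data[3]; lo=4,mid=4 → [7,3,0,-6,2,-9,-7,-1,-2,-3,9,5,11]
data[mid]=2<9: swap data[4],data[4]; lo=5,mid=5 → [7,3,0,-6,2,-9,-7,-1,-2,-3,9,5,11]
data[mid]=-9<9: swap data[5],data[5]; lo=6,mid=6 → [7,3,0,-6,2,-9,-7,-1,-2,-3,9,5,11]
data[mid]=-7<9: swap data[6],data[6]; lo=7,mid=7 → [7,3,0,-6,2,-9,-7,-1,-2,-3,9,5,11]
data[mid]=-1<9: swap data[7],data[7]; lo=8,mid=8 → [7,3,0,-6,2,-9,-7,-1,-2,-3,9,5,11]
data[mid]=-2<9: swap data[8],data[8]; lo=9,mid=9 → [7,3,0,-6,2,-9,-7,-1,-2,-3,9,5,11]
data[mid]=-3<9: swap data[9],data[9]; lo=10,mid=10 → [7,3,0,-6,2,-9,-7,-1,-2,-3,9,5,11]
data[mid]=9=9: mid=11
data[mid]=5<9: swap data[10],data[11]; lo=11,mid=12 → [7,3,0,-6,2,-9,-7,-1,-2,-3,5,9,11]
end: lo=11, hi=11; data = [7,3,0,-6,2,-9,-7,-1,-2,-3,5,9,11]

[7,3,0,-6,2,-9,-7,-1,-2,-3,5,9,11]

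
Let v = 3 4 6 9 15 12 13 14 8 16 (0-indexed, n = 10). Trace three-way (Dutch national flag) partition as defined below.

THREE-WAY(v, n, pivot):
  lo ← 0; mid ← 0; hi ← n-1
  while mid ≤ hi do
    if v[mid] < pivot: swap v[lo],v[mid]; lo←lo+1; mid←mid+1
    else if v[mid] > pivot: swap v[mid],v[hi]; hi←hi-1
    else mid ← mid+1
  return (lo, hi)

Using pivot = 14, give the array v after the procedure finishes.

pivot = 14; lo=0, mid=0, hi=9
v[mid]=3<14: swap v[0],v[0]; lo=1,mid=1 → 3 4 6 9 15 12 13 14 8 16
v[mid]=4<14: swap v[1],v[1]; lo=2,mid=2 → 3 4 6 9 15 12 13 14 8 16
v[mid]=6<14: swap v[2],v[2]; lo=3,mid=3 → 3 4 6 9 15 12 13 14 8 16
v[mid]=9<14: swap v[3],v[3]; lo=4,mid=4 → 3 4 6 9 15 12 13 14 8 16
v[mid]=15>14: swap v[4],v[9]; hi=8 → 3 4 6 9 16 12 13 14 8 15
v[mid]=16>14: swap v[4],v[8]; hi=7 → 3 4 6 9 8 12 13 14 16 15
v[mid]=8<14: swap v[4],v[4]; lo=5,mid=5 → 3 4 6 9 8 12 13 14 16 15
v[mid]=12<14: swap v[5],v[5]; lo=6,mid=6 → 3 4 6 9 8 12 13 14 16 15
v[mid]=13<14: swap v[6],v[6]; lo=7,mid=7 → 3 4 6 9 8 12 13 14 16 15
v[mid]=14=14: mid=8
end: lo=7, hi=7; v = 3 4 6 9 8 12 13 14 16 15

3 4 6 9 8 12 13 14 16 15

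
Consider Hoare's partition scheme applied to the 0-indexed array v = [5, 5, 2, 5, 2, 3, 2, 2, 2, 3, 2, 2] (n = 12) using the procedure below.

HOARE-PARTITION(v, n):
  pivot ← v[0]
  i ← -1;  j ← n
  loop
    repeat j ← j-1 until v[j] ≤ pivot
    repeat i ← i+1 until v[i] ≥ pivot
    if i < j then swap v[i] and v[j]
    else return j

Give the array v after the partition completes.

pivot = v[0] = 5; i = -1, j = 12
j→11 (v[11]=2≤5), i→0 (v[0]=5≥5); i<j, swap → [2, 5, 2, 5, 2, 3, 2, 2, 2, 3, 2, 5]
j→10 (v[10]=2≤5), i→1 (v[1]=5≥5); i<j, swap → [2, 2, 2, 5, 2, 3, 2, 2, 2, 3, 5, 5]
j→9 (v[9]=3≤5), i→3 (v[3]=5≥5); i<j, swap → [2, 2, 2, 3, 2, 3, 2, 2, 2, 5, 5, 5]
j→8, i→9; i≥j, return j=8. v = [2, 2, 2, 3, 2, 3, 2, 2, 2, 5, 5, 5]

[2, 2, 2, 3, 2, 3, 2, 2, 2, 5, 5, 5]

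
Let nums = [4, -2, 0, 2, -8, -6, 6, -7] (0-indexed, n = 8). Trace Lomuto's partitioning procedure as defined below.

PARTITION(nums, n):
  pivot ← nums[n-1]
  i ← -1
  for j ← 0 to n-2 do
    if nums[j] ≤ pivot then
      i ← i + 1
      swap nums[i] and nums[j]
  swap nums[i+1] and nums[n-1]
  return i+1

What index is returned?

1

pivot = nums[7] = -7; i = -1
j=0: nums[0]=4 > -7 → no swap
j=1: nums[1]=-2 > -7 → no swap
j=2: nums[2]=0 > -7 → no swap
j=3: nums[3]=2 > -7 → no swap
j=4: nums[4]=-8 ≤ -7 → i=0, swap nums[0],nums[4] → [-8, -2, 0, 2, 4, -6, 6, -7]
j=5: nums[5]=-6 > -7 → no swap
j=6: nums[6]=6 > -7 → no swap
final swap nums[1],nums[7] → [-8, -7, 0, 2, 4, -6, 6, -2]; return 1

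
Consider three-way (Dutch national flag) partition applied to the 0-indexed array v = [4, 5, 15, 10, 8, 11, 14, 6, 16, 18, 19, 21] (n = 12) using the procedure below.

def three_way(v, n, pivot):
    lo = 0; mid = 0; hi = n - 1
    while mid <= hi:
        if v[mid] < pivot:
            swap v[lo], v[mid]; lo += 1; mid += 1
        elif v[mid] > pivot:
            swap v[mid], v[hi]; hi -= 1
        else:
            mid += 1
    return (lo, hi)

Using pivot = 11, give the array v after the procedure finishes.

lo=0 mid=0 hi=11
4<11: swap(0,0), lo=1 mid=1 ⇒ [4, 5, 15, 10, 8, 11, 14, 6, 16, 18, 19, 21]
5<11: swap(1,1), lo=2 mid=2 ⇒ [4, 5, 15, 10, 8, 11, 14, 6, 16, 18, 19, 21]
15>11: swap(2,11), hi=10 ⇒ [4, 5, 21, 10, 8, 11, 14, 6, 16, 18, 19, 15]
21>11: swap(2,10), hi=9 ⇒ [4, 5, 19, 10, 8, 11, 14, 6, 16, 18, 21, 15]
19>11: swap(2,9), hi=8 ⇒ [4, 5, 18, 10, 8, 11, 14, 6, 16, 19, 21, 15]
18>11: swap(2,8), hi=7 ⇒ [4, 5, 16, 10, 8, 11, 14, 6, 18, 19, 21, 15]
16>11: swap(2,7), hi=6 ⇒ [4, 5, 6, 10, 8, 11, 14, 16, 18, 19, 21, 15]
6<11: swap(2,2), lo=3 mid=3 ⇒ [4, 5, 6, 10, 8, 11, 14, 16, 18, 19, 21, 15]
10<11: swap(3,3), lo=4 mid=4 ⇒ [4, 5, 6, 10, 8, 11, 14, 16, 18, 19, 21, 15]
8<11: swap(4,4), lo=5 mid=5 ⇒ [4, 5, 6, 10, 8, 11, 14, 16, 18, 19, 21, 15]
11=11: mid=6
14>11: swap(6,6), hi=5 ⇒ [4, 5, 6, 10, 8, 11, 14, 16, 18, 19, 21, 15]
done. lo=5 hi=5; v=[4, 5, 6, 10, 8, 11, 14, 16, 18, 19, 21, 15]

[4, 5, 6, 10, 8, 11, 14, 16, 18, 19, 21, 15]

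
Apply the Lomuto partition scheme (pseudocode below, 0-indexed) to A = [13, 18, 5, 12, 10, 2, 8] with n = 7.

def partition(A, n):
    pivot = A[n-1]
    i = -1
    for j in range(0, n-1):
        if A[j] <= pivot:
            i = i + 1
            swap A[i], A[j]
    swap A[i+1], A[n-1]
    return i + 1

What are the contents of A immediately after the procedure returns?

[5, 2, 8, 12, 10, 18, 13]

pivot=8, i=-1
j=0: 13>8, skip
j=1: 18>8, skip
j=2: 5≤8, i=0, swap(0,2) ⇒ [5, 18, 13, 12, 10, 2, 8]
j=3: 12>8, skip
j=4: 10>8, skip
j=5: 2≤8, i=1, swap(1,5) ⇒ [5, 2, 13, 12, 10, 18, 8]
swap(2,6) ⇒ [5, 2, 8, 12, 10, 18, 13]; return 2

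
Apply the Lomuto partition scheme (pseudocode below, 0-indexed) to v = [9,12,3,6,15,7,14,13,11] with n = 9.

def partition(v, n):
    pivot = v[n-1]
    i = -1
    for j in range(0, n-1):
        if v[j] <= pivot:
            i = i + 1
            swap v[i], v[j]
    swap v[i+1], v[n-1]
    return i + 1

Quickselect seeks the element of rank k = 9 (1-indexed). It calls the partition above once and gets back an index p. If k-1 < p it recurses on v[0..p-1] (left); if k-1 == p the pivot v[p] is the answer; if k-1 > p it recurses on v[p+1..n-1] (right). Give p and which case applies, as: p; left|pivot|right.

pivot=11, i=-1
j=0: 9≤11, i=0, swap(0,0) ⇒ [9,12,3,6,15,7,14,13,11]
j=1: 12>11, skip
j=2: 3≤11, i=1, swap(1,2) ⇒ [9,3,12,6,15,7,14,13,11]
j=3: 6≤11, i=2, swap(2,3) ⇒ [9,3,6,12,15,7,14,13,11]
j=4: 15>11, skip
j=5: 7≤11, i=3, swap(3,5) ⇒ [9,3,6,7,15,12,14,13,11]
j=6: 14>11, skip
j=7: 13>11, skip
swap(4,8) ⇒ [9,3,6,7,11,12,14,13,15]; return 4
p = 4; k-1 = 8 > 4 ⇒ right

4; right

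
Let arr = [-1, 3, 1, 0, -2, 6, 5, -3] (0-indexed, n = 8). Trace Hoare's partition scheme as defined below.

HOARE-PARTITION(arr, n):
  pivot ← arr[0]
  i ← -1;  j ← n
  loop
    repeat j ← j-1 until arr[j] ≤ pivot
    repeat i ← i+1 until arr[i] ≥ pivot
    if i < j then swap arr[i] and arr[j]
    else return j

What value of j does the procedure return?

pivot=-1
j stops at 7 (-3), i stops at 0 (-1); swap ⇒ [-3, 3, 1, 0, -2, 6, 5, -1]
j stops at 4 (-2), i stops at 1 (3); swap ⇒ [-3, -2, 1, 0, 3, 6, 5, -1]
j stops at 1, i stops at 2; i≥j ⇒ return 1. arr=[-3, -2, 1, 0, 3, 6, 5, -1]

1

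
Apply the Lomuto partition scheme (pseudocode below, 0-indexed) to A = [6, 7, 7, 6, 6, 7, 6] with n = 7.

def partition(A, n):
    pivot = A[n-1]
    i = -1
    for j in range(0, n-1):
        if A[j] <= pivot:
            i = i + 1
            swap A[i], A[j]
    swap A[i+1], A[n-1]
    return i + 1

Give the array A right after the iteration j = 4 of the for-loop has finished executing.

[6, 6, 6, 7, 7, 7, 6]

pivot = A[6] = 6; i = -1
j=0: A[0]=6 ≤ 6 → i=0, swap A[0],A[0] (no change) → [6, 7, 7, 6, 6, 7, 6]
j=1: A[1]=7 > 6 → no swap
j=2: A[2]=7 > 6 → no swap
j=3: A[3]=6 ≤ 6 → i=1, swap A[1],A[3] → [6, 6, 7, 7, 6, 7, 6]
j=4: A[4]=6 ≤ 6 → i=2, swap A[2],A[4] → [6, 6, 6, 7, 7, 7, 6]
(after j=4) A = [6, 6, 6, 7, 7, 7, 6]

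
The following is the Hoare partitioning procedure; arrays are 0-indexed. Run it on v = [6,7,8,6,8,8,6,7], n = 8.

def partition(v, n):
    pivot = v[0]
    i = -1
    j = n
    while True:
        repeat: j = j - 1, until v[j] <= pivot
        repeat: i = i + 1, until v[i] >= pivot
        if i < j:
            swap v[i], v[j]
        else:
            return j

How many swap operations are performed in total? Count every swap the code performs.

2

pivot=6
j stops at 6 (6), i stops at 0 (6); swap ⇒ [6,7,8,6,8,8,6,7]
j stops at 3 (6), i stops at 1 (7); swap ⇒ [6,6,8,7,8,8,6,7]
j stops at 1, i stops at 2; i≥j ⇒ return 1. v=[6,6,8,7,8,8,6,7]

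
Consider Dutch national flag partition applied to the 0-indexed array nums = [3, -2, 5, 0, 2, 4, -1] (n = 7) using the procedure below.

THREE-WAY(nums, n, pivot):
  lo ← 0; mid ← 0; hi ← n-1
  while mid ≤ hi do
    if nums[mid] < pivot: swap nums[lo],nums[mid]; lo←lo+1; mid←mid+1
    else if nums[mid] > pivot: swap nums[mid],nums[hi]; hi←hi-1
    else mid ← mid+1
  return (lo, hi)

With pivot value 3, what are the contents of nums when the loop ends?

pivot = 3; lo=0, mid=0, hi=6
nums[mid]=3=3: mid=1
nums[mid]=-2<3: swap nums[0],nums[1]; lo=1,mid=2 → [-2, 3, 5, 0, 2, 4, -1]
nums[mid]=5>3: swap nums[2],nums[6]; hi=5 → [-2, 3, -1, 0, 2, 4, 5]
nums[mid]=-1<3: swap nums[1],nums[2]; lo=2,mid=3 → [-2, -1, 3, 0, 2, 4, 5]
nums[mid]=0<3: swap nums[2],nums[3]; lo=3,mid=4 → [-2, -1, 0, 3, 2, 4, 5]
nums[mid]=2<3: swap nums[3],nums[4]; lo=4,mid=5 → [-2, -1, 0, 2, 3, 4, 5]
nums[mid]=4>3: swap nums[5],nums[5]; hi=4 → [-2, -1, 0, 2, 3, 4, 5]
end: lo=4, hi=4; nums = [-2, -1, 0, 2, 3, 4, 5]

[-2, -1, 0, 2, 3, 4, 5]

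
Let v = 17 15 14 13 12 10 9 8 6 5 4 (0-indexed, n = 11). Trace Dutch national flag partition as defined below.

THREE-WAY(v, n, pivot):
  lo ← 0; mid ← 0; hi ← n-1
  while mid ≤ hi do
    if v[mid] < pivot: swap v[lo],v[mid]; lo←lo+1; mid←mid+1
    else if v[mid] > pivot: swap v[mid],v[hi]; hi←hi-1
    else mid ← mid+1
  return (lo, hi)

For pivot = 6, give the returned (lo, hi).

pivot = 6; lo=0, mid=0, hi=10
v[mid]=17>6: swap v[0],v[10]; hi=9 → 4 15 14 13 12 10 9 8 6 5 17
v[mid]=4<6: swap v[0],v[0]; lo=1,mid=1 → 4 15 14 13 12 10 9 8 6 5 17
v[mid]=15>6: swap v[1],v[9]; hi=8 → 4 5 14 13 12 10 9 8 6 15 17
v[mid]=5<6: swap v[1],v[1]; lo=2,mid=2 → 4 5 14 13 12 10 9 8 6 15 17
v[mid]=14>6: swap v[2],v[8]; hi=7 → 4 5 6 13 12 10 9 8 14 15 17
v[mid]=6=6: mid=3
v[mid]=13>6: swap v[3],v[7]; hi=6 → 4 5 6 8 12 10 9 13 14 15 17
v[mid]=8>6: swap v[3],v[6]; hi=5 → 4 5 6 9 12 10 8 13 14 15 17
v[mid]=9>6: swap v[3],v[5]; hi=4 → 4 5 6 10 12 9 8 13 14 15 17
v[mid]=10>6: swap v[3],v[4]; hi=3 → 4 5 6 12 10 9 8 13 14 15 17
v[mid]=12>6: swap v[3],v[3]; hi=2 → 4 5 6 12 10 9 8 13 14 15 17
end: lo=2, hi=2; v = 4 5 6 12 10 9 8 13 14 15 17

(2, 2)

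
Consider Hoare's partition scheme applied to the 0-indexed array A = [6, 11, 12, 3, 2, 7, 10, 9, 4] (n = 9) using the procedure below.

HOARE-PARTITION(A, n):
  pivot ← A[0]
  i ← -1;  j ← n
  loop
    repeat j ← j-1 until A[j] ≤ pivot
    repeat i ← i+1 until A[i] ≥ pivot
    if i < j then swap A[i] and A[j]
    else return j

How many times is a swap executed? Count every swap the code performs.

pivot = A[0] = 6; i = -1, j = 9
j→8 (A[8]=4≤6), i→0 (A[0]=6≥6); i<j, swap → [4, 11, 12, 3, 2, 7, 10, 9, 6]
j→4 (A[4]=2≤6), i→1 (A[1]=11≥6); i<j, swap → [4, 2, 12, 3, 11, 7, 10, 9, 6]
j→3 (A[3]=3≤6), i→2 (A[2]=12≥6); i<j, swap → [4, 2, 3, 12, 11, 7, 10, 9, 6]
j→2, i→3; i≥j, return j=2. A = [4, 2, 3, 12, 11, 7, 10, 9, 6]

3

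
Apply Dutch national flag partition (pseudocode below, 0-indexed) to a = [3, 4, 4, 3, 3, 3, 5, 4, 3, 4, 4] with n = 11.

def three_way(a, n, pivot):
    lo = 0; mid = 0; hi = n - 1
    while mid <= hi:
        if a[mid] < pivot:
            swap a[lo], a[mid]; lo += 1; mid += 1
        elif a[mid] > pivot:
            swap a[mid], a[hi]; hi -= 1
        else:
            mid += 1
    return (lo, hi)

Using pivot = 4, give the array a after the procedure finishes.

pivot = 4; lo=0, mid=0, hi=10
a[mid]=3<4: swap a[0],a[0]; lo=1,mid=1 → [3, 4, 4, 3, 3, 3, 5, 4, 3, 4, 4]
a[mid]=4=4: mid=2
a[mid]=4=4: mid=3
a[mid]=3<4: swap a[1],a[3]; lo=2,mid=4 → [3, 3, 4, 4, 3, 3, 5, 4, 3, 4, 4]
a[mid]=3<4: swap a[2],a[4]; lo=3,mid=5 → [3, 3, 3, 4, 4, 3, 5, 4, 3, 4, 4]
a[mid]=3<4: swap a[3],a[5]; lo=4,mid=6 → [3, 3, 3, 3, 4, 4, 5, 4, 3, 4, 4]
a[mid]=5>4: swap a[6],a[10]; hi=9 → [3, 3, 3, 3, 4, 4, 4, 4, 3, 4, 5]
a[mid]=4=4: mid=7
a[mid]=4=4: mid=8
a[mid]=3<4: swap a[4],a[8]; lo=5,mid=9 → [3, 3, 3, 3, 3, 4, 4, 4, 4, 4, 5]
a[mid]=4=4: mid=10
end: lo=5, hi=9; a = [3, 3, 3, 3, 3, 4, 4, 4, 4, 4, 5]

[3, 3, 3, 3, 3, 4, 4, 4, 4, 4, 5]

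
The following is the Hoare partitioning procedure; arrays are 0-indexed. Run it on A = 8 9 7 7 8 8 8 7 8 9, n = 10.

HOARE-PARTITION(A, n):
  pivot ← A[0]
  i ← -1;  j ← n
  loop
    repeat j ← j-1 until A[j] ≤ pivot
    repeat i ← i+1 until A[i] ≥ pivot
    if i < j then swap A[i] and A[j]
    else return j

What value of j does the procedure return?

pivot = A[0] = 8; i = -1, j = 10
j→8 (A[8]=8≤8), i→0 (A[0]=8≥8); i<j, swap → 8 9 7 7 8 8 8 7 8 9
j→7 (A[7]=7≤8), i→1 (A[1]=9≥8); i<j, swap → 8 7 7 7 8 8 8 9 8 9
j→6 (A[6]=8≤8), i→4 (A[4]=8≥8); i<j, swap → 8 7 7 7 8 8 8 9 8 9
j→5, i→5; i≥j, return j=5. A = 8 7 7 7 8 8 8 9 8 9

5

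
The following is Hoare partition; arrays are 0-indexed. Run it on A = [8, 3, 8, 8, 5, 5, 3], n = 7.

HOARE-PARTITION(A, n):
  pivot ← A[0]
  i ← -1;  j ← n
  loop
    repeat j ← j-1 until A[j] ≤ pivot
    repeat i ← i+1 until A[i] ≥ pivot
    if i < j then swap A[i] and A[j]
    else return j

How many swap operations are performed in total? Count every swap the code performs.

pivot = A[0] = 8; i = -1, j = 7
j→6 (A[6]=3≤8), i→0 (A[0]=8≥8); i<j, swap → [3, 3, 8, 8, 5, 5, 8]
j→5 (A[5]=5≤8), i→2 (A[2]=8≥8); i<j, swap → [3, 3, 5, 8, 5, 8, 8]
j→4 (A[4]=5≤8), i→3 (A[3]=8≥8); i<j, swap → [3, 3, 5, 5, 8, 8, 8]
j→3, i→4; i≥j, return j=3. A = [3, 3, 5, 5, 8, 8, 8]

3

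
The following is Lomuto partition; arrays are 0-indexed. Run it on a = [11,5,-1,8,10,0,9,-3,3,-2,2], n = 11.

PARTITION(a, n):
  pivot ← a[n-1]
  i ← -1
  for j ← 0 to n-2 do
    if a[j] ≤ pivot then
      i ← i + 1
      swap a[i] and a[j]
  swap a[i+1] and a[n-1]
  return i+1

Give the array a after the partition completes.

[-1,0,-3,-2,2,5,9,11,3,8,10]

pivot = a[10] = 2; i = -1
j=0: a[0]=11 > 2 → no swap
j=1: a[1]=5 > 2 → no swap
j=2: a[2]=-1 ≤ 2 → i=0, swap a[0],a[2] → [-1,5,11,8,10,0,9,-3,3,-2,2]
j=3: a[3]=8 > 2 → no swap
j=4: a[4]=10 > 2 → no swap
j=5: a[5]=0 ≤ 2 → i=1, swap a[1],a[5] → [-1,0,11,8,10,5,9,-3,3,-2,2]
j=6: a[6]=9 > 2 → no swap
j=7: a[7]=-3 ≤ 2 → i=2, swap a[2],a[7] → [-1,0,-3,8,10,5,9,11,3,-2,2]
j=8: a[8]=3 > 2 → no swap
j=9: a[9]=-2 ≤ 2 → i=3, swap a[3],a[9] → [-1,0,-3,-2,10,5,9,11,3,8,2]
final swap a[4],a[10] → [-1,0,-3,-2,2,5,9,11,3,8,10]; return 4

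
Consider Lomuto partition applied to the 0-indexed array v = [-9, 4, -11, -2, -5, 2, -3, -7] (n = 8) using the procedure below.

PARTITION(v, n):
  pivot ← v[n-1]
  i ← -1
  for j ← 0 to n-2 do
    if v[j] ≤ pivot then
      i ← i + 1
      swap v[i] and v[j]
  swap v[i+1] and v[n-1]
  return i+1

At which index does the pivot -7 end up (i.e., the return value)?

2

pivot = v[7] = -7; i = -1
j=0: v[0]=-9 ≤ -7 → i=0, swap v[0],v[0] (no change) → [-9, 4, -11, -2, -5, 2, -3, -7]
j=1: v[1]=4 > -7 → no swap
j=2: v[2]=-11 ≤ -7 → i=1, swap v[1],v[2] → [-9, -11, 4, -2, -5, 2, -3, -7]
j=3: v[3]=-2 > -7 → no swap
j=4: v[4]=-5 > -7 → no swap
j=5: v[5]=2 > -7 → no swap
j=6: v[6]=-3 > -7 → no swap
final swap v[2],v[7] → [-9, -11, -7, -2, -5, 2, -3, 4]; return 2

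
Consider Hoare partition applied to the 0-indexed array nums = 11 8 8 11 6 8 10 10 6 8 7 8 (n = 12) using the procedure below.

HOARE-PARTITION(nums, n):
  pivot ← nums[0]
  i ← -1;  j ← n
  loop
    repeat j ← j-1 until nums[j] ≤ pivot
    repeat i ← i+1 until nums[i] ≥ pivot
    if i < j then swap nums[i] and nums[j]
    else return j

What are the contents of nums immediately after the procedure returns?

pivot = nums[0] = 11; i = -1, j = 12
j→11 (nums[11]=8≤11), i→0 (nums[0]=11≥11); i<j, swap → 8 8 8 11 6 8 10 10 6 8 7 11
j→10 (nums[10]=7≤11), i→3 (nums[3]=11≥11); i<j, swap → 8 8 8 7 6 8 10 10 6 8 11 11
j→9, i→10; i≥j, return j=9. nums = 8 8 8 7 6 8 10 10 6 8 11 11

8 8 8 7 6 8 10 10 6 8 11 11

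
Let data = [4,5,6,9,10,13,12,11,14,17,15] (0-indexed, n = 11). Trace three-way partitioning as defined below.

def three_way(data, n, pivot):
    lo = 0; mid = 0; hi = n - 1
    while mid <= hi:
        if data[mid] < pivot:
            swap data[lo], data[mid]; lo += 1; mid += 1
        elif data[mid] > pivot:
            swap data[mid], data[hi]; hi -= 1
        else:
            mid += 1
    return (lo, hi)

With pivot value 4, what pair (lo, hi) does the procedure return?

pivot = 4; lo=0, mid=0, hi=10
data[mid]=4=4: mid=1
data[mid]=5>4: swap data[1],data[10]; hi=9 → [4,15,6,9,10,13,12,11,14,17,5]
data[mid]=15>4: swap data[1],data[9]; hi=8 → [4,17,6,9,10,13,12,11,14,15,5]
data[mid]=17>4: swap data[1],data[8]; hi=7 → [4,14,6,9,10,13,12,11,17,15,5]
data[mid]=14>4: swap data[1],data[7]; hi=6 → [4,11,6,9,10,13,12,14,17,15,5]
data[mid]=11>4: swap data[1],data[6]; hi=5 → [4,12,6,9,10,13,11,14,17,15,5]
data[mid]=12>4: swap data[1],data[5]; hi=4 → [4,13,6,9,10,12,11,14,17,15,5]
data[mid]=13>4: swap data[1],data[4]; hi=3 → [4,10,6,9,13,12,11,14,17,15,5]
data[mid]=10>4: swap data[1],data[3]; hi=2 → [4,9,6,10,13,12,11,14,17,15,5]
data[mid]=9>4: swap data[1],data[2]; hi=1 → [4,6,9,10,13,12,11,14,17,15,5]
data[mid]=6>4: swap data[1],data[1]; hi=0 → [4,6,9,10,13,12,11,14,17,15,5]
end: lo=0, hi=0; data = [4,6,9,10,13,12,11,14,17,15,5]

(0, 0)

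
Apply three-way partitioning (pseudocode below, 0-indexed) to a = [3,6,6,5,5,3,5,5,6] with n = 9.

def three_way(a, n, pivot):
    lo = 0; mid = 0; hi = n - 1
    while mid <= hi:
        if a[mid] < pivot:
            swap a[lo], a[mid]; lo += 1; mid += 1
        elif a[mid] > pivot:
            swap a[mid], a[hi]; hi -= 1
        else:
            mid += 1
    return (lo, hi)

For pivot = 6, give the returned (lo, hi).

(6, 8)

lo=0 mid=0 hi=8
3<6: swap(0,0), lo=1 mid=1 ⇒ [3,6,6,5,5,3,5,5,6]
6=6: mid=2
6=6: mid=3
5<6: swap(1,3), lo=2 mid=4 ⇒ [3,5,6,6,5,3,5,5,6]
5<6: swap(2,4), lo=3 mid=5 ⇒ [3,5,5,6,6,3,5,5,6]
3<6: swap(3,5), lo=4 mid=6 ⇒ [3,5,5,3,6,6,5,5,6]
5<6: swap(4,6), lo=5 mid=7 ⇒ [3,5,5,3,5,6,6,5,6]
5<6: swap(5,7), lo=6 mid=8 ⇒ [3,5,5,3,5,5,6,6,6]
6=6: mid=9
done. lo=6 hi=8; a=[3,5,5,3,5,5,6,6,6]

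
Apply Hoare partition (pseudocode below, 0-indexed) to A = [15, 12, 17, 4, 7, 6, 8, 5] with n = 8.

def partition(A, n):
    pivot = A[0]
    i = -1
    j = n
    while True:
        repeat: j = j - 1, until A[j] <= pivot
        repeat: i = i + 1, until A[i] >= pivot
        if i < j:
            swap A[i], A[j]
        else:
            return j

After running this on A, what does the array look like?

pivot = A[0] = 15; i = -1, j = 8
j→7 (A[7]=5≤15), i→0 (A[0]=15≥15); i<j, swap → [5, 12, 17, 4, 7, 6, 8, 15]
j→6 (A[6]=8≤15), i→2 (A[2]=17≥15); i<j, swap → [5, 12, 8, 4, 7, 6, 17, 15]
j→5, i→6; i≥j, return j=5. A = [5, 12, 8, 4, 7, 6, 17, 15]

[5, 12, 8, 4, 7, 6, 17, 15]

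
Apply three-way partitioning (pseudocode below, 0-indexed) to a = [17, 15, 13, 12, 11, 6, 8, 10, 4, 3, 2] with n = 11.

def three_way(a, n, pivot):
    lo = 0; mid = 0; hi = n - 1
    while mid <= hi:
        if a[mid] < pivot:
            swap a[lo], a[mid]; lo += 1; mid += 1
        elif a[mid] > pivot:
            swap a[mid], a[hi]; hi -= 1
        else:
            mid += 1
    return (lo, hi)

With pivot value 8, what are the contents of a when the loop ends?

pivot = 8; lo=0, mid=0, hi=10
a[mid]=17>8: swap a[0],a[10]; hi=9 → [2, 15, 13, 12, 11, 6, 8, 10, 4, 3, 17]
a[mid]=2<8: swap a[0],a[0]; lo=1,mid=1 → [2, 15, 13, 12, 11, 6, 8, 10, 4, 3, 17]
a[mid]=15>8: swap a[1],a[9]; hi=8 → [2, 3, 13, 12, 11, 6, 8, 10, 4, 15, 17]
a[mid]=3<8: swap a[1],a[1]; lo=2,mid=2 → [2, 3, 13, 12, 11, 6, 8, 10, 4, 15, 17]
a[mid]=13>8: swap a[2],a[8]; hi=7 → [2, 3, 4, 12, 11, 6, 8, 10, 13, 15, 17]
a[mid]=4<8: swap a[2],a[2]; lo=3,mid=3 → [2, 3, 4, 12, 11, 6, 8, 10, 13, 15, 17]
a[mid]=12>8: swap a[3],a[7]; hi=6 → [2, 3, 4, 10, 11, 6, 8, 12, 13, 15, 17]
a[mid]=10>8: swap a[3],a[6]; hi=5 → [2, 3, 4, 8, 11, 6, 10, 12, 13, 15, 17]
a[mid]=8=8: mid=4
a[mid]=11>8: swap a[4],a[5]; hi=4 → [2, 3, 4, 8, 6, 11, 10, 12, 13, 15, 17]
a[mid]=6<8: swap a[3],a[4]; lo=4,mid=5 → [2, 3, 4, 6, 8, 11, 10, 12, 13, 15, 17]
end: lo=4, hi=4; a = [2, 3, 4, 6, 8, 11, 10, 12, 13, 15, 17]

[2, 3, 4, 6, 8, 11, 10, 12, 13, 15, 17]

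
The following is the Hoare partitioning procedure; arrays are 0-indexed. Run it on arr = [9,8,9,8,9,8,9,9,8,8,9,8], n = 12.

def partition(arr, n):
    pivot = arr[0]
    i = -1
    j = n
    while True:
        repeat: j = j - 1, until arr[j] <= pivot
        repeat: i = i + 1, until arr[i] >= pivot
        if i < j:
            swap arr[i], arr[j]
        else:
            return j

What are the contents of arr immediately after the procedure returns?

[8,8,9,8,8,8,8,9,9,9,9,9]

pivot = arr[0] = 9; i = -1, j = 12
j→11 (arr[11]=8≤9), i→0 (arr[0]=9≥9); i<j, swap → [8,8,9,8,9,8,9,9,8,8,9,9]
j→10 (arr[10]=9≤9), i→2 (arr[2]=9≥9); i<j, swap → [8,8,9,8,9,8,9,9,8,8,9,9]
j→9 (arr[9]=8≤9), i→4 (arr[4]=9≥9); i<j, swap → [8,8,9,8,8,8,9,9,8,9,9,9]
j→8 (arr[8]=8≤9), i→6 (arr[6]=9≥9); i<j, swap → [8,8,9,8,8,8,8,9,9,9,9,9]
j→7, i→7; i≥j, return j=7. arr = [8,8,9,8,8,8,8,9,9,9,9,9]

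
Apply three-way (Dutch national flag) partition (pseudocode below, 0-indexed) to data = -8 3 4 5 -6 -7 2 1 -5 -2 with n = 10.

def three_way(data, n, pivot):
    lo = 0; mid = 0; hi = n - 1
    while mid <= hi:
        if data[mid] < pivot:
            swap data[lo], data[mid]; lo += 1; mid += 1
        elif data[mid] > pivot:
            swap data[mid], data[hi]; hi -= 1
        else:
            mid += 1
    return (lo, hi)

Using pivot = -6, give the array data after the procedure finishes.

-8 -7 -6 5 4 2 1 -5 -2 3

lo=0 mid=0 hi=9
-8<-6: swap(0,0), lo=1 mid=1 ⇒ -8 3 4 5 -6 -7 2 1 -5 -2
3>-6: swap(1,9), hi=8 ⇒ -8 -2 4 5 -6 -7 2 1 -5 3
-2>-6: swap(1,8), hi=7 ⇒ -8 -5 4 5 -6 -7 2 1 -2 3
-5>-6: swap(1,7), hi=6 ⇒ -8 1 4 5 -6 -7 2 -5 -2 3
1>-6: swap(1,6), hi=5 ⇒ -8 2 4 5 -6 -7 1 -5 -2 3
2>-6: swap(1,5), hi=4 ⇒ -8 -7 4 5 -6 2 1 -5 -2 3
-7<-6: swap(1,1), lo=2 mid=2 ⇒ -8 -7 4 5 -6 2 1 -5 -2 3
4>-6: swap(2,4), hi=3 ⇒ -8 -7 -6 5 4 2 1 -5 -2 3
-6=-6: mid=3
5>-6: swap(3,3), hi=2 ⇒ -8 -7 -6 5 4 2 1 -5 -2 3
done. lo=2 hi=2; data=-8 -7 -6 5 4 2 1 -5 -2 3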